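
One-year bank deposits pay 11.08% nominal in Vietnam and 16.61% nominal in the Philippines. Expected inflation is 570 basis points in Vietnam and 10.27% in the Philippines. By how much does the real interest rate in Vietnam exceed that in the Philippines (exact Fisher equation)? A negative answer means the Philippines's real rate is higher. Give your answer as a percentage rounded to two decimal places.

Vietnam: (1 + 0.1108)/(1 + 0.0570) − 1 = 5.0899%
The Philippines: (1 + 0.1661)/(1 + 0.1027) − 1 = 5.7495%
Differential = 5.0899% − 5.7495% = -0.6596% → -0.66%.

-0.66%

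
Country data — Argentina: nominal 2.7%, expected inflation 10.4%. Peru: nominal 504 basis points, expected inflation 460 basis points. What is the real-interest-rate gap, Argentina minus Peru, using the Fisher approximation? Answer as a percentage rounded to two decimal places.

Argentina: 2.7% − 10.4% = -7.700%
Peru: 5.04% − 4.6% = 0.440%
Differential = -8.140% → -8.14%.

-8.14%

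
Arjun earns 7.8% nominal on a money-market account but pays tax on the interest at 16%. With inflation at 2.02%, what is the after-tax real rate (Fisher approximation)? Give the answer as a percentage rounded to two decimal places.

After-tax nominal return = 7.8% × (1 − 0.16) = 6.5520%.
r ≈ 6.5520% − 2.02% → 4.53%.

4.53%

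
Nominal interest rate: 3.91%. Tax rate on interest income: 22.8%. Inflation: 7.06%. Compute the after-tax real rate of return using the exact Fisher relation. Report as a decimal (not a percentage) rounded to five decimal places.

-0.03775

After-tax nominal return = 3.91% × (1 − 0.228) = 3.01852%.
1 + r = 1.0301852 / 1.07060 = 0.962250
After-tax real rate = 0.962250 − 1 → -0.03775.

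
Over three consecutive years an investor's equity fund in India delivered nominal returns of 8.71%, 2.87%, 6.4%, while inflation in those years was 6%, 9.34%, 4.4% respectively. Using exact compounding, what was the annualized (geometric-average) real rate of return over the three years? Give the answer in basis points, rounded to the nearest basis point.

Nominal growth factor = 1.0871 × 1.0287 × 1.0640 = 1.18987096
Price-level growth factor = 1.0600 × 1.0934 × 1.0440 = 1.21000018
Real growth factor = 1.18987096 / 1.21000018 = 0.98336428
Annualized real rate = 0.98336428^(1/3) − 1 = -0.5576% → -56 basis points.

-56 basis points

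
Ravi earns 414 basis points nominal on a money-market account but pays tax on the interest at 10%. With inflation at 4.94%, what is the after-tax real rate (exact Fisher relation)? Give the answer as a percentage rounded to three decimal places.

After-tax nominal return = 4.14% × (1 − 0.1) = 3.7260%.
1 + r = 1.03726 / 1.04940 = 0.988431
After-tax real rate = 0.988431 − 1 → -1.157%.

-1.157%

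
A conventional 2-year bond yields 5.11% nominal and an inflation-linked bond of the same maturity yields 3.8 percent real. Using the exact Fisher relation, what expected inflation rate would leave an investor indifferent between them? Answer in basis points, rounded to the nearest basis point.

(1 + π) = (1 + i)/(1 + r) = 1.05110 / 1.03800 = 1.012620
Break-even inflation = 1.012620 − 1 → 126 basis points.

126 basis points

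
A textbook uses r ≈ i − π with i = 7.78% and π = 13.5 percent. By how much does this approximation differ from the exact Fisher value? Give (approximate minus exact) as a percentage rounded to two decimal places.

-0.68%

Approximate: r ≈ 7.780% − 13.500% = -5.7200%
Exact: (1 + 0.0778)/(1 + 0.1350) − 1 = -5.0396%
Error = -5.7200% − (-5.0396%) = -0.6804% → -0.68%.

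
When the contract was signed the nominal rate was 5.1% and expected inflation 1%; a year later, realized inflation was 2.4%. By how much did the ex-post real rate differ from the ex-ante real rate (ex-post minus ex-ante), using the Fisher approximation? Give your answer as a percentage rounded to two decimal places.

Ex-ante: 5.1% − 1% = 4.100%
Ex-post: 5.1% − 2.4% = 2.700%
Difference (ex-post − ex-ante) = -1.4000% → -1.40%.

-1.40%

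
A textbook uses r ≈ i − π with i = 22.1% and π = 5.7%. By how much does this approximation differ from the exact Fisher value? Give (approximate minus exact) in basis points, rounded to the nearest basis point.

Approximate: r ≈ 22.100% − 5.700% = 16.4000%
Exact: (1 + 0.2210)/(1 + 0.0570) − 1 = 15.5156%
Error = 16.4000% − 15.5156% = 0.8844% → 88 basis points.

88 basis points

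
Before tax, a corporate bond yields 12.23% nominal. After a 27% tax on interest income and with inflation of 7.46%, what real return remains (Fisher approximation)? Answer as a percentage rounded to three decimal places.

1.468%

After-tax nominal return = 12.23% × (1 − 0.27) = 8.9279%.
r ≈ 8.9279% − 7.46% → 1.468%.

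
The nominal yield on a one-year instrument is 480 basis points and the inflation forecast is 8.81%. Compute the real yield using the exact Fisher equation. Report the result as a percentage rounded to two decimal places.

By the Fisher relation, 1 + r = (1 + i)/(1 + π).
1 + r = 1.04800 / 1.08810 = 0.963147
r = 0.963147 − 1 = -3.6853%, i.e. -3.69%.

-3.69%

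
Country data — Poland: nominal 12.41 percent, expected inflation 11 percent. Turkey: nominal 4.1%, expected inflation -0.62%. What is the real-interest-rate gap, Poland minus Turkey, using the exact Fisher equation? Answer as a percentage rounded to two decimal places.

Poland: (1 + 0.1241)/(1 + 0.1100) − 1 = 1.2703%
Turkey: (1 + 0.0410)/(1 − 0.0062) − 1 = 4.7494%
Differential = 1.2703% − 4.7494% = -3.4792% → -3.48%.

-3.48%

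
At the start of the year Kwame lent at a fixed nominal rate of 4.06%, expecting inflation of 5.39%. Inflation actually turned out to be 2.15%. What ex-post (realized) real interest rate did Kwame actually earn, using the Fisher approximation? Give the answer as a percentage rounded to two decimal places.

1.91%

Ex-post: 4.06% − 2.15% = 1.910%
So the realized real rate is 1.91%.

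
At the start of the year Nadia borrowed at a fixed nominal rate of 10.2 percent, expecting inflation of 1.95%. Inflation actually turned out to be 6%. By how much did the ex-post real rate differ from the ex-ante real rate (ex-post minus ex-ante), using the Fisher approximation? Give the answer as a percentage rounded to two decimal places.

Ex-ante: 10.2% − 1.95% = 8.250%
Ex-post: 10.2% − 6% = 4.200%
Difference (ex-post − ex-ante) = -4.0500% → -4.05%.

-4.05%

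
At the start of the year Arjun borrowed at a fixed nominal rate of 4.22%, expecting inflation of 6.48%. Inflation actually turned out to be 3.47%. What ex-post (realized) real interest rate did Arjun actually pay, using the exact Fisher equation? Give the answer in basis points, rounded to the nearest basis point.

72 basis points

Ex-post: (1 + 0.0422)/(1 + 0.0347) − 1 = 0.7248%
So the realized real rate is 72 basis points.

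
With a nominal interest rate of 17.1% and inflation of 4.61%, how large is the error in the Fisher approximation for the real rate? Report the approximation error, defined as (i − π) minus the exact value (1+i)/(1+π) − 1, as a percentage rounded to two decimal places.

0.55%

Approximate: r ≈ 17.100% − 4.610% = 12.4900%
Exact: (1 + 0.1710)/(1 + 0.0461) − 1 = 11.9396%
Error = 12.4900% − 11.9396% = 0.5504% → 0.55%.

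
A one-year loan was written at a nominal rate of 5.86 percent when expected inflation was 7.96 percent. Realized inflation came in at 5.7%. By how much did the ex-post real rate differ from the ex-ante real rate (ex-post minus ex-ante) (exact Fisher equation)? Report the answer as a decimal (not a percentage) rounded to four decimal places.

0.0210

Ex-ante: (1 + 0.0586)/(1 + 0.0796) − 1 = -1.9452%
Ex-post: (1 + 0.0586)/(1 + 0.0570) − 1 = 0.1514%
Difference (ex-post − ex-ante) = 2.0965% → 0.0210.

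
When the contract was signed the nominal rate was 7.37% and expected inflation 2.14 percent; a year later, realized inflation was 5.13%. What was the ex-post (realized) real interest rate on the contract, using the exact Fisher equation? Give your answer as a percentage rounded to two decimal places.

Ex-post: (1 + 0.0737)/(1 + 0.0513) − 1 = 2.1307%
So the realized real rate is 2.13%.

2.13%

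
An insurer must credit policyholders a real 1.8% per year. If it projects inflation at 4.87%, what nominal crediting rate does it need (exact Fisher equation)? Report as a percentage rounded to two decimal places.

(1 + i) = (1 + r)(1 + π) = 1.01800 × 1.04870 = 1.0675766
i = 1.0675766 − 1, so the required nominal rate is 6.76%.

6.76%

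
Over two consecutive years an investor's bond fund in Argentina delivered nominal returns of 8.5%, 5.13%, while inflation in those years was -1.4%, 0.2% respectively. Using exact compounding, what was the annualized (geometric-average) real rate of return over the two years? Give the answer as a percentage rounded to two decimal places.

Compound the nominal returns: 1.0850 × 1.0513 = 1.14066050.
Compound inflation: 0.9860 × 1.0020 = 0.98797200.
Deflate: 1.14066050 / 0.98797200 = 1.15454740.
Annualized real rate = 1.15454740^(1/2) − 1 = 7.4499% → 7.45%.

7.45%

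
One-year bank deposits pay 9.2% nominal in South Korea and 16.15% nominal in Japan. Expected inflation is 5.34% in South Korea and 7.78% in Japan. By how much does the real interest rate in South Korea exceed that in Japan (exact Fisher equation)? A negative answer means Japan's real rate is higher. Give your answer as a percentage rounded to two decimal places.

-4.10%

South Korea: (1 + 0.0920)/(1 + 0.0534) − 1 = 3.6643%
Japan: (1 + 0.1615)/(1 + 0.0778) − 1 = 7.7658%
Differential = 3.6643% − 7.7658% = -4.1015% → -4.10%.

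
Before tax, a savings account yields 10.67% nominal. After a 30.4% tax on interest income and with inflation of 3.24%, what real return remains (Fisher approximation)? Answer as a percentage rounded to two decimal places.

4.19%

After-tax nominal return = 10.67% × (1 − 0.304) = 7.42632%.
r ≈ 7.42632% − 3.24% → 4.19%.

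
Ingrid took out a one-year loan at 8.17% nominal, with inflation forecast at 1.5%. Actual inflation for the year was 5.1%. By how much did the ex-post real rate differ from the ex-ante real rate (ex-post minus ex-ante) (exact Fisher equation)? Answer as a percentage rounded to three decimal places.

Ex-ante: (1 + 0.0817)/(1 + 0.0150) − 1 = 6.5714%
Ex-post: (1 + 0.0817)/(1 + 0.0510) − 1 = 2.9210%
Difference (ex-post − ex-ante) = -3.6504% → -3.650%.

-3.650%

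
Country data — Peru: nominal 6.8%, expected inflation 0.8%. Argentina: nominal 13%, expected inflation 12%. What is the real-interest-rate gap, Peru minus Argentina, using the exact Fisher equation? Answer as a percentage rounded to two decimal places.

5.06%

Peru: (1 + 0.0680)/(1 + 0.0080) − 1 = 5.9524%
Argentina: (1 + 0.1300)/(1 + 0.1200) − 1 = 0.8929%
Differential = 5.9524% − 0.8929% = 5.0595% → 5.06%.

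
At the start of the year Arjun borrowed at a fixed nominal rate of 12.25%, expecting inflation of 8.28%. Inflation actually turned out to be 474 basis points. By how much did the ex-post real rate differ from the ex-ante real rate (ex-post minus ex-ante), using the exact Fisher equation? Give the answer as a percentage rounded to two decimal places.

3.50%

Ex-ante: (1 + 0.1225)/(1 + 0.0828) − 1 = 3.6664%
Ex-post: (1 + 0.1225)/(1 + 0.0474) − 1 = 7.1701%
Difference (ex-post − ex-ante) = 3.5037% → 3.50%.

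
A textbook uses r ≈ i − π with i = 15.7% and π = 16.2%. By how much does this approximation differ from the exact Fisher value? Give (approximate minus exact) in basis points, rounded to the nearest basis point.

Approximate: r ≈ 15.700% − 16.200% = -0.5000%
Exact: (1 + 0.1570)/(1 + 0.1620) − 1 = -0.4303%
Error = -0.5000% − (-0.4303%) = -0.0697% → -7 basis points.

-7 basis points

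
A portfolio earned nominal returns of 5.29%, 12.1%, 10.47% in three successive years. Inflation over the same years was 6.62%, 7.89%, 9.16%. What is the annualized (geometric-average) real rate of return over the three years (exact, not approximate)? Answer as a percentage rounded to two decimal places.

1.26%

Compound the nominal returns: 1.0529 × 1.1210 × 1.1047 = 1.30387840.
Compound inflation: 1.0662 × 1.0789 × 1.0916 = 1.25569278.
Deflate: 1.30387840 / 1.25569278 = 1.03837373.
Annualized real rate = 1.03837373^(1/3) − 1 = 1.2631% → 1.26%.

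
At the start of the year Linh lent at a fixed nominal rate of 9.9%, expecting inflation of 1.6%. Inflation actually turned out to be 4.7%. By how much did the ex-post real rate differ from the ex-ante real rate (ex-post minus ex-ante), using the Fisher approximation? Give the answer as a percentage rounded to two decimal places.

Ex-ante: 9.9% − 1.6% = 8.300%
Ex-post: 9.9% − 4.7% = 5.200%
Difference (ex-post − ex-ante) = -3.1000% → -3.10%.

-3.10%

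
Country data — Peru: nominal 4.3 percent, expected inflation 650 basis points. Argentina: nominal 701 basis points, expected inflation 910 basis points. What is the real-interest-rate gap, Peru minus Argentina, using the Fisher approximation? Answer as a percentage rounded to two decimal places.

Peru: 4.3% − 6.5% = -2.200%
Argentina: 7.01% − 9.1% = -2.090%
Differential = -0.110% → -0.11%.

-0.11%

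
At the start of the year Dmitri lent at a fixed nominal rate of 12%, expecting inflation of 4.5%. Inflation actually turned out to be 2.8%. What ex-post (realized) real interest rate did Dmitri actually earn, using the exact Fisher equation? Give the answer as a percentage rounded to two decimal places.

8.95%

Ex-post: (1 + 0.1200)/(1 + 0.0280) − 1 = 8.9494%
So the realized real rate is 8.95%.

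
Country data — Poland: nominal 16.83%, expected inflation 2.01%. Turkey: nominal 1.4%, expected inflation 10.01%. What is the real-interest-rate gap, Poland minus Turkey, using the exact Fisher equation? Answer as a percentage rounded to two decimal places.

22.35%

Poland: (1 + 0.1683)/(1 + 0.0201) − 1 = 14.5280%
Turkey: (1 + 0.0140)/(1 + 0.1001) − 1 = -7.8266%
Differential = 14.5280% − (-7.8266%) = 22.3545% → 22.35%.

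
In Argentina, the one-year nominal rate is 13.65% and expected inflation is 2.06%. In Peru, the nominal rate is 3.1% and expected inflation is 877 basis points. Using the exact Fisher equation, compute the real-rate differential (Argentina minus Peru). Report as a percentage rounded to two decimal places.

Argentina: (1 + 0.1365)/(1 + 0.0206) − 1 = 11.3561%
Peru: (1 + 0.0310)/(1 + 0.0877) − 1 = -5.2128%
Differential = 11.3561% − (-5.2128%) = 16.5689% → 16.57%.

16.57%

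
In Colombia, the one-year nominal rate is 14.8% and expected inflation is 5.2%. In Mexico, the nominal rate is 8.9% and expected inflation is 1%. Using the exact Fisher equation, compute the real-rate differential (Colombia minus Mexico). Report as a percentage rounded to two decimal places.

Colombia: (1 + 0.1480)/(1 + 0.0520) − 1 = 9.1255%
Mexico: (1 + 0.0890)/(1 + 0.0100) − 1 = 7.8218%
Differential = 9.1255% − 7.8218% = 1.3037% → 1.30%.

1.30%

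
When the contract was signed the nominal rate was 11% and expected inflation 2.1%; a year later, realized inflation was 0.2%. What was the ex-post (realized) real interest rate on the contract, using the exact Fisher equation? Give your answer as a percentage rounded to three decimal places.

10.778%

Ex-post: (1 + 0.1100)/(1 + 0.0020) − 1 = 10.7784%
So the realized real rate is 10.778%.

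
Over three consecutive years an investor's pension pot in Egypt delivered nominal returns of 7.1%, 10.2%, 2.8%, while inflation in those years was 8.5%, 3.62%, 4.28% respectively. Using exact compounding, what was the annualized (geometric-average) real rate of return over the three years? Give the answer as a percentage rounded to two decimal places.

1.15%

Nominal growth factor = 1.0710 × 1.1020 × 1.0280 = 1.21328878
Price-level growth factor = 1.0850 × 1.0362 × 1.0428 = 1.17239606
Real growth factor = 1.21328878 / 1.17239606 = 1.03487961
Annualized real rate = 1.03487961^(1/3) − 1 = 1.1494% → 1.15%.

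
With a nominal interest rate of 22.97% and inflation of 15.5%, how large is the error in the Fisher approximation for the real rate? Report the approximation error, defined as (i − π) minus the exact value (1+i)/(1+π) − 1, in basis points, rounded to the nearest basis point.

Approximate: r ≈ 22.970% − 15.500% = 7.4700%
Exact: (1 + 0.2297)/(1 + 0.1550) − 1 = 6.4675%
Error = 7.4700% − 6.4675% = 1.0025% → 100 basis points.

100 basis points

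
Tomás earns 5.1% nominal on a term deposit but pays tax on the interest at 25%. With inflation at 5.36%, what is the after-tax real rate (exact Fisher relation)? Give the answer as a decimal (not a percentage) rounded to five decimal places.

After-tax nominal return = 5.1% × (1 − 0.25) = 3.8250%.
1 + r = 1.03825 / 1.05360 = 0.985431
After-tax real rate = 0.985431 − 1 → -0.01457.

-0.01457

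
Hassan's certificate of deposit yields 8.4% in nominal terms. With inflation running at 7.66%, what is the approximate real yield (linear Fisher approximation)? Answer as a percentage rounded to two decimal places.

r ≈ i − π = 8.4% − 7.66% = 0.74%.

0.74%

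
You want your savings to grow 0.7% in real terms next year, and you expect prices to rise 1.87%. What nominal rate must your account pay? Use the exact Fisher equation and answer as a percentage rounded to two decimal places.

2.58%

(1 + i) = (1 + r)(1 + π) = 1.00700 × 1.01870 = 1.0258309
i = 1.0258309 − 1, so the required nominal rate is 2.58%.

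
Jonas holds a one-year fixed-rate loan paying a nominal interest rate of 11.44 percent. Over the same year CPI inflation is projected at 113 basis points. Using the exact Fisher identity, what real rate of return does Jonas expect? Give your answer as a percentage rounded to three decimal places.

1 + r = 1.11440 / 1.01130 = 1.101948
r = 1.101948 − 1 = 10.1948%, i.e. 10.195%.

10.195%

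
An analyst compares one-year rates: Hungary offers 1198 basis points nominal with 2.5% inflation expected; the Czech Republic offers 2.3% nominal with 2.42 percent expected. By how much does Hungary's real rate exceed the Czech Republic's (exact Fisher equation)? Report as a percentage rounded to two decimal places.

9.37%

Hungary: (1 + 0.1198)/(1 + 0.0250) − 1 = 9.2488%
The Czech Republic: (1 + 0.0230)/(1 + 0.0242) − 1 = -0.1172%
Differential = 9.2488% − (-0.1172%) = 9.3659% → 9.37%.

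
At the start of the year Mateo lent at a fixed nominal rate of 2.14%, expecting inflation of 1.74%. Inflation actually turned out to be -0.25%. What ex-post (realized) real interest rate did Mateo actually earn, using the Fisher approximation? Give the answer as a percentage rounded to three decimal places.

Ex-post: 2.14% − (-0.25%) = 2.390%
So the realized real rate is 2.390%.

2.390%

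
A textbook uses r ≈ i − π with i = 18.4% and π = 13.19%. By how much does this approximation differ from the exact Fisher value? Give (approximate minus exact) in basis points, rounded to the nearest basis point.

61 basis points

Approximate: r ≈ 18.400% − 13.190% = 5.2100%
Exact: (1 + 0.1840)/(1 + 0.1319) − 1 = 4.6029%
Error = 5.2100% − 4.6029% = 0.6071% → 61 basis points.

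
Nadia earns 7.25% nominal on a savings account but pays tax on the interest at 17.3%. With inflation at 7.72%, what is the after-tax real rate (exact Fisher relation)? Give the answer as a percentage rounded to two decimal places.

-1.60%

After-tax nominal return = 7.25% × (1 − 0.173) = 5.99575%.
1 + r = 1.0599575 / 1.07720 = 0.983993
After-tax real rate = 0.983993 − 1 → -1.60%.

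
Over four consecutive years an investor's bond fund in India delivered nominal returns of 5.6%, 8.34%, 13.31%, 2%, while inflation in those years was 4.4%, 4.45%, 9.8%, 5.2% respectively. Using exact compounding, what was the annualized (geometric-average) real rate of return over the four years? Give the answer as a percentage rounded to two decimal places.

1.22%

Nominal growth factor = 1.0560 × 1.0834 × 1.1331 × 1.0200 = 1.32227309
Price-level growth factor = 1.0440 × 1.0445 × 1.0980 × 1.0520 = 1.25958367
Real growth factor = 1.32227309 / 1.25958367 = 1.04976995
Annualized real rate = 1.04976995^(1/4) − 1 = 1.2217% → 1.22%.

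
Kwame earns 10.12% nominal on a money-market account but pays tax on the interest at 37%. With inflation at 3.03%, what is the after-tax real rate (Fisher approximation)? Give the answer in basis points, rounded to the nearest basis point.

After-tax nominal return = 10.12% × (1 − 0.37) = 6.3756%.
r ≈ 6.3756% − 3.03% → 335 basis points.

335 basis points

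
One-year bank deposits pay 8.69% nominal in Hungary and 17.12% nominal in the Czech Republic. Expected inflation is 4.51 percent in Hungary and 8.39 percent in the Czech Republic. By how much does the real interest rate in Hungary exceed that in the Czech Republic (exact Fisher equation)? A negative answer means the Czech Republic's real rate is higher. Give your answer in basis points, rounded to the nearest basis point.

-405 basis points

Hungary: (1 + 0.0869)/(1 + 0.0451) − 1 = 3.9996%
The Czech Republic: (1 + 0.1712)/(1 + 0.0839) − 1 = 8.0542%
Differential = 3.9996% − 8.0542% = -4.0546% → -405 basis points.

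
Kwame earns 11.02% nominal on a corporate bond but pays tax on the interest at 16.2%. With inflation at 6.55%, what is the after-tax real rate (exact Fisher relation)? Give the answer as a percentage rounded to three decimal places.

After-tax nominal return = 11.02% × (1 − 0.162) = 9.23476%.
1 + r = 1.0923476 / 1.06550 = 1.025197
After-tax real rate = 1.025197 − 1 → 2.520%.

2.520%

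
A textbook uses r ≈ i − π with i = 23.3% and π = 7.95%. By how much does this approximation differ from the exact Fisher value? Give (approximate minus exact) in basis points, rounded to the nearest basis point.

113 basis points

Approximate: r ≈ 23.300% − 7.950% = 15.3500%
Exact: (1 + 0.2330)/(1 + 0.0795) − 1 = 14.2195%
Error = 15.3500% − 14.2195% = 1.1305% → 113 basis points.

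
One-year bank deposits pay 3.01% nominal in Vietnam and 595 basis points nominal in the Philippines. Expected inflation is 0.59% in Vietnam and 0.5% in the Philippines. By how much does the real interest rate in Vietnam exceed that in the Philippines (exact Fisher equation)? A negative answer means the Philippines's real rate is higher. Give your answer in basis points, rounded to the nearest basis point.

Vietnam: (1 + 0.0301)/(1 + 0.0059) − 1 = 2.4058%
The Philippines: (1 + 0.0595)/(1 + 0.0050) − 1 = 5.4229%
Differential = 2.4058% − 5.4229% = -3.0171% → -302 basis points.

-302 basis points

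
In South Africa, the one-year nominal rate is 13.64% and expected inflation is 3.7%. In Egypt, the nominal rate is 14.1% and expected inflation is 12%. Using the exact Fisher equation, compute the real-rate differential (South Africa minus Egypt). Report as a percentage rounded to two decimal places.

7.71%

South Africa: (1 + 0.1364)/(1 + 0.0370) − 1 = 9.5853%
Egypt: (1 + 0.1410)/(1 + 0.1200) − 1 = 1.8750%
Differential = 9.5853% − 1.8750% = 7.7103% → 7.71%.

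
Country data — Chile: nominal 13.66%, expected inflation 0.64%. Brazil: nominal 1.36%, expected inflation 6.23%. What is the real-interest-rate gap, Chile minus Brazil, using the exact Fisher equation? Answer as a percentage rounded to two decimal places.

Chile: (1 + 0.1366)/(1 + 0.0064) − 1 = 12.9372%
Brazil: (1 + 0.0136)/(1 + 0.0623) − 1 = -4.5844%
Differential = 12.9372% − (-4.5844%) = 17.5216% → 17.52%.

17.52%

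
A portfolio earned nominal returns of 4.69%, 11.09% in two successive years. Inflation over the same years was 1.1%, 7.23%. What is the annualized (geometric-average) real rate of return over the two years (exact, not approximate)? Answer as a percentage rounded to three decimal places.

Nominal growth factor = 1.0469 × 1.1109 = 1.16300121
Price-level growth factor = 1.0110 × 1.0723 = 1.08409530
Real growth factor = 1.16300121 / 1.08409530 = 1.07278503
Annualized real rate = 1.07278503^(1/2) − 1 = 3.5753% → 3.575%.

3.575%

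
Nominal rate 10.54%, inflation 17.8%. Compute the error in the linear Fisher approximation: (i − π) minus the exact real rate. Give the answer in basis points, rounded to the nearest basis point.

Approximate: r ≈ 10.540% − 17.800% = -7.2600%
Exact: (1 + 0.1054)/(1 + 0.1780) − 1 = -6.1630%
Error = -7.2600% − (-6.1630%) = -1.0970% → -110 basis points.

-110 basis points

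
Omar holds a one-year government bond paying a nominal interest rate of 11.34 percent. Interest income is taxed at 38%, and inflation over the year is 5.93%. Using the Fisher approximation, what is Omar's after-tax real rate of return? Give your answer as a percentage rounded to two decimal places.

After-tax nominal return = 11.34% × (1 − 0.38) = 7.0308%.
r ≈ 7.0308% − 5.93% → 1.10%.

1.10%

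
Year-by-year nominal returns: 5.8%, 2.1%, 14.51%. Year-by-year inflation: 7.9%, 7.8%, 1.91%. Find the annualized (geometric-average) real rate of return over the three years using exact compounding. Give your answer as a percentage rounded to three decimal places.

Compound the nominal returns: 1.0580 × 1.0210 × 1.1451 = 1.23695763.
Compound inflation: 1.0790 × 1.0780 × 1.0191 = 1.18537839.
Deflate: 1.23695763 / 1.18537839 = 1.04351289.
Annualized real rate = 1.04351289^(1/3) − 1 = 1.4299% → 1.430%.

1.430%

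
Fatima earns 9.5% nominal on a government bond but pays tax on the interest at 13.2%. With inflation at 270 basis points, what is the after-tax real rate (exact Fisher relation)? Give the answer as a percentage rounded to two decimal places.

After-tax nominal return = 9.5% × (1 − 0.132) = 8.2460%.
1 + r = 1.08246 / 1.02700 = 1.054002
After-tax real rate = 1.054002 − 1 → 5.40%.

5.40%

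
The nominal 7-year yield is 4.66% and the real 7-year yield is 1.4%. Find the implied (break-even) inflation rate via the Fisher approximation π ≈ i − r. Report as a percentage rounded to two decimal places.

3.26%

π ≈ i − r = 4.66% − 1.4% → 3.26%.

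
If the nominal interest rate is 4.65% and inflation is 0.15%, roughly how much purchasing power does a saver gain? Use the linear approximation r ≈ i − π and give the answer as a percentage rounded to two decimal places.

4.50%

r ≈ i − π = 4.65% − 0.15% = 4.50%.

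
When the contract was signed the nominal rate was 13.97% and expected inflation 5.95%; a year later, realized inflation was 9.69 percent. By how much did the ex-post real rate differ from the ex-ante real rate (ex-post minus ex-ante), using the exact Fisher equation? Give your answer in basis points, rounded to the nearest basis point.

-367 basis points

Ex-ante: (1 + 0.1397)/(1 + 0.0595) − 1 = 7.5696%
Ex-post: (1 + 0.1397)/(1 + 0.0969) − 1 = 3.9019%
Difference (ex-post − ex-ante) = -3.6677% → -367 basis points.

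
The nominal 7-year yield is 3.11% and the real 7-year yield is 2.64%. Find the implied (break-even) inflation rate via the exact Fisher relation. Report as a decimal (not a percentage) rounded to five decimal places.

(1 + π) = (1 + i)/(1 + r) = 1.03110 / 1.02640 = 1.004579
Break-even inflation = 1.004579 − 1 → 0.00458.

0.00458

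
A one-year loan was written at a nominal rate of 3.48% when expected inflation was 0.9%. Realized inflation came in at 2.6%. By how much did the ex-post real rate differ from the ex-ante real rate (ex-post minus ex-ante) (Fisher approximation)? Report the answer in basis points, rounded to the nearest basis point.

-170 basis points

Ex-ante: 3.48% − 0.9% = 2.580%
Ex-post: 3.48% − 2.6% = 0.880%
Difference (ex-post − ex-ante) = -1.7000% → -170 basis points.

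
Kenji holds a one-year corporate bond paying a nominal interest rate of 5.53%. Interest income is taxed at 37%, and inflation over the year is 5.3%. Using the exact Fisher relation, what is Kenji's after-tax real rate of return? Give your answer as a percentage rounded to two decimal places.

-1.72%

After-tax nominal return = 5.53% × (1 − 0.37) = 3.4839%.
1 + r = 1.034839 / 1.05300 = 0.982753
After-tax real rate = 0.982753 − 1 → -1.72%.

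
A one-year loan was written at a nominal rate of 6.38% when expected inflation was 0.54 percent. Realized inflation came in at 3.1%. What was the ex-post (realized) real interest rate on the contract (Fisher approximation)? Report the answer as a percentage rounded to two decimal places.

3.28%

Ex-post: 6.38% − 3.1% = 3.280%
So the realized real rate is 3.28%.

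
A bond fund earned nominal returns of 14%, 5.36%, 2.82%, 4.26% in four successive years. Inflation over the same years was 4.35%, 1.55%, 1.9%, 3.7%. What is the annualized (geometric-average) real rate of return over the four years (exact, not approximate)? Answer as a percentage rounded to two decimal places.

3.55%

Nominal growth factor = 1.1400 × 1.0536 × 1.0282 × 1.0426 = 1.28758507
Price-level growth factor = 1.0435 × 1.0155 × 1.0190 × 1.0370 = 1.11976096
Real growth factor = 1.28758507 / 1.11976096 = 1.14987495
Annualized real rate = 1.14987495^(1/4) − 1 = 3.5530% → 3.55%.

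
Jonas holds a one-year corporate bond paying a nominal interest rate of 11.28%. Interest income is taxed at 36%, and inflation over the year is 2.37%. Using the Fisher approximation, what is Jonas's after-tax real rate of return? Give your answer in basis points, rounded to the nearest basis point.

After-tax nominal return = 11.28% × (1 − 0.36) = 7.2192%.
r ≈ 7.2192% − 2.37% → 485 basis points.

485 basis points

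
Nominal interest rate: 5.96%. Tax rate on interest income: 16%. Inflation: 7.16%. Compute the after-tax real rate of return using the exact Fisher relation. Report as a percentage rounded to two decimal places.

-2.01%

After-tax nominal return = 5.96% × (1 − 0.16) = 5.0064%.
1 + r = 1.050064 / 1.07160 = 0.979903
After-tax real rate = 0.979903 − 1 → -2.01%.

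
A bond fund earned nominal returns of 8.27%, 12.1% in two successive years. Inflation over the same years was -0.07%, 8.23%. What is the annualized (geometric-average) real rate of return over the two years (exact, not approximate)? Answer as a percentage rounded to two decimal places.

5.93%

Nominal growth factor = 1.0827 × 1.1210 = 1.21370670
Price-level growth factor = 0.9993 × 1.0823 = 1.08154239
Real growth factor = 1.21370670 / 1.08154239 = 1.12219984
Annualized real rate = 1.12219984^(1/2) − 1 = 5.9339% → 5.93%.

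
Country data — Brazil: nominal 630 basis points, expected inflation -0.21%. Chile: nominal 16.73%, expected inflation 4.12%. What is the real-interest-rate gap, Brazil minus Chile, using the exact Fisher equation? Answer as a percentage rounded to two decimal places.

-5.59%

Brazil: (1 + 0.0630)/(1 − 0.0021) − 1 = 6.5237%
Chile: (1 + 0.1673)/(1 + 0.0412) − 1 = 12.1110%
Differential = 6.5237% − 12.1110% = -5.5873% → -5.59%.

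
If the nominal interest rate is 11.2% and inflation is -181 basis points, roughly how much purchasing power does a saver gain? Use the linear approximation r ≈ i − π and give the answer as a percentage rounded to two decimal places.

13.01%

r ≈ i − π = 11.2% − (-1.81%) = 13.01%.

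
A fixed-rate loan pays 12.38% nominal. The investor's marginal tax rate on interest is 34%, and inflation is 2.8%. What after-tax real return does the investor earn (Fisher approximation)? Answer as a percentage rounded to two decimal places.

After-tax nominal return = 12.38% × (1 − 0.34) = 8.1708%.
r ≈ 8.1708% − 2.8% → 5.37%.

5.37%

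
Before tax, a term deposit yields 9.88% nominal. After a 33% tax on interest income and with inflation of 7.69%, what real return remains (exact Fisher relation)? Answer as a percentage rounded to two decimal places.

After-tax nominal return = 9.88% × (1 − 0.33) = 6.6196%.
1 + r = 1.066196 / 1.07690 = 0.990060
After-tax real rate = 0.990060 − 1 → -0.99%.

-0.99%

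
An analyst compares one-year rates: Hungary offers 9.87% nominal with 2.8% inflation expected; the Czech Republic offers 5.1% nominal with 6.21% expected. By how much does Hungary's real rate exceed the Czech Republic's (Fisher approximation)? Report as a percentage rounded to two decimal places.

8.18%

Hungary: 9.87% − 2.8% = 7.070%
The Czech Republic: 5.1% − 6.21% = -1.110%
Differential = 8.180% → 8.18%.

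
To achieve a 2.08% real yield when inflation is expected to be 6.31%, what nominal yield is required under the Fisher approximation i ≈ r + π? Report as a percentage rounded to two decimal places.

8.39%

i ≈ r + π = 2.08% + 6.31% = 8.39%.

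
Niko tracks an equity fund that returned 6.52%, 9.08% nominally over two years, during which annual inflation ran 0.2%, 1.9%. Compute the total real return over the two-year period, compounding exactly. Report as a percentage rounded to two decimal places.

Compound the nominal returns: 1.0652 × 1.0908 = 1.161920.
Compound inflation: 1.0020 × 1.0190 = 1.021038.
Deflate: 1.161920 / 1.021038 = 1.137979.
Total real return = 1.137979 − 1 → 13.80%.

13.80%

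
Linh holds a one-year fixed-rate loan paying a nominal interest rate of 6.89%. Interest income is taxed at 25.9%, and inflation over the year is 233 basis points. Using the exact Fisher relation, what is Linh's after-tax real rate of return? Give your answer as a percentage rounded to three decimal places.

2.712%

After-tax nominal return = 6.89% × (1 − 0.259) = 5.10549%.
1 + r = 1.0510549 / 1.02330 = 1.027123
After-tax real rate = 1.027123 − 1 → 2.712%.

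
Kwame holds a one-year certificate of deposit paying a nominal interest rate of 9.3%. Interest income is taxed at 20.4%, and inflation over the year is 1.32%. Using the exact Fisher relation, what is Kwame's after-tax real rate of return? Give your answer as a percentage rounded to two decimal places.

6.00%

After-tax nominal return = 9.3% × (1 − 0.204) = 7.4028%.
1 + r = 1.074028 / 1.01320 = 1.060036
After-tax real rate = 1.060036 − 1 → 6.00%.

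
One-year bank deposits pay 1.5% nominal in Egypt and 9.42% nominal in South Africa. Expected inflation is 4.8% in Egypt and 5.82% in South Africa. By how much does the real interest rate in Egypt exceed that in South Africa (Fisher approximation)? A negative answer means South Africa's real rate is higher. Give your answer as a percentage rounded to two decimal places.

Egypt: 1.5% − 4.8% = -3.300%
South Africa: 9.42% − 5.82% = 3.600%
Differential = -6.900% → -6.90%.

-6.90%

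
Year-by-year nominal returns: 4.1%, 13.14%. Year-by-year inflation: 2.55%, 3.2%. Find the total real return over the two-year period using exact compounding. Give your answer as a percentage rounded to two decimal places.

11.29%

Nominal growth factor = 1.0410 × 1.1314 = 1.177787
Price-level growth factor = 1.0255 × 1.0320 = 1.058316
Real growth factor = 1.177787 / 1.058316 = 1.112888
Total real return = 1.112888 − 1 → 11.29%.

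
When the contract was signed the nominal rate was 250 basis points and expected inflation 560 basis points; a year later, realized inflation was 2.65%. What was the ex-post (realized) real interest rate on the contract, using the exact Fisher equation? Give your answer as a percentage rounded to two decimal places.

-0.15%

Ex-post: (1 + 0.0250)/(1 + 0.0265) − 1 = -0.1461%
So the realized real rate is -0.15%.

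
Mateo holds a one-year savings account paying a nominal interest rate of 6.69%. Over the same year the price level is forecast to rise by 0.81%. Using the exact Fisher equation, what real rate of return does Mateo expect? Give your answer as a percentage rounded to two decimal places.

5.83%

1 + r = 1.06690 / 1.00810 = 1.058328
r = 1.058328 − 1 = 5.8328%, i.e. 5.83%.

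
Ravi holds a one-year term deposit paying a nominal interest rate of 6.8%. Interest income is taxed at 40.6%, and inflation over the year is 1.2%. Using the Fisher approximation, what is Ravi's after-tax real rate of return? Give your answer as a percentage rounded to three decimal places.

After-tax nominal return = 6.8% × (1 − 0.406) = 4.0392%.
r ≈ 4.0392% − 1.2% → 2.839%.

2.839%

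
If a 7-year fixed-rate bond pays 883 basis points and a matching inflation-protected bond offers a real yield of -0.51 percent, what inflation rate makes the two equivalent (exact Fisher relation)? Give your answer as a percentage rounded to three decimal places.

9.388%

(1 + π) = (1 + i)/(1 + r) = 1.08830 / 0.99490 = 1.093879
Break-even inflation = 1.093879 − 1 → 9.388%.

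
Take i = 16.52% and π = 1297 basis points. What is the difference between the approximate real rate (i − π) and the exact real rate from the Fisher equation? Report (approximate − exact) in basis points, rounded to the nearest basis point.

Approximate: r ≈ 16.520% − 12.970% = 3.5500%
Exact: (1 + 0.1652)/(1 + 0.1297) − 1 = 3.1424%
Error = 3.5500% − 3.1424% = 0.4076% → 41 basis points.

41 basis points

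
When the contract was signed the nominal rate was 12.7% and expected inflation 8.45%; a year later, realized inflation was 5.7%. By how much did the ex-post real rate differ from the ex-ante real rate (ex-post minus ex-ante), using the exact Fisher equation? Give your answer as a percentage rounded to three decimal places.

2.704%

Ex-ante: (1 + 0.1270)/(1 + 0.0845) − 1 = 3.9189%
Ex-post: (1 + 0.1270)/(1 + 0.0570) − 1 = 6.6225%
Difference (ex-post − ex-ante) = 2.7037% → 2.704%.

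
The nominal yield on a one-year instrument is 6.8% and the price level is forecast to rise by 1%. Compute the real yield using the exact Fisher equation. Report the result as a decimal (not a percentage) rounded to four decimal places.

0.0574

1 + r = 1.06800 / 1.01000 = 1.057426
r = 1.057426 − 1 = 5.7426%, i.e. 0.0574.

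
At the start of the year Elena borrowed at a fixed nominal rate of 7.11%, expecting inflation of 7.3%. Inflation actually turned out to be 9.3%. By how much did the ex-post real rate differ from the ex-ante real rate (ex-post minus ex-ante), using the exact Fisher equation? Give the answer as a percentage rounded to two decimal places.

-1.83%

Ex-ante: (1 + 0.0711)/(1 + 0.0730) − 1 = -0.1771%
Ex-post: (1 + 0.0711)/(1 + 0.0930) − 1 = -2.0037%
Difference (ex-post − ex-ante) = -1.8266% → -1.83%.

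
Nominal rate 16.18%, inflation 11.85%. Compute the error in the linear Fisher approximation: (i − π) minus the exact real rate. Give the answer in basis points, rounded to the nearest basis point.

46 basis points

Approximate: r ≈ 16.180% − 11.850% = 4.3300%
Exact: (1 + 0.1618)/(1 + 0.1185) − 1 = 3.8713%
Error = 4.3300% − 3.8713% = 0.4587% → 46 basis points.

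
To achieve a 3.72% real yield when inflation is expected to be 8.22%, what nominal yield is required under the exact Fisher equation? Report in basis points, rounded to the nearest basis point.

1225 basis points

(1 + i) = (1 + r)(1 + π) = 1.03720 × 1.08220 = 1.12245784
i = 1.12245784 − 1, so the required nominal rate is 1225 basis points.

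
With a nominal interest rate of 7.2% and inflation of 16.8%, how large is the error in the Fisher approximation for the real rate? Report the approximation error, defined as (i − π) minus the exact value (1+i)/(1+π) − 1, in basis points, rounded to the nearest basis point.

-138 basis points

Approximate: r ≈ 7.200% − 16.800% = -9.6000%
Exact: (1 + 0.0720)/(1 + 0.1680) − 1 = -8.2192%
Error = -9.6000% − (-8.2192%) = -1.3808% → -138 basis points.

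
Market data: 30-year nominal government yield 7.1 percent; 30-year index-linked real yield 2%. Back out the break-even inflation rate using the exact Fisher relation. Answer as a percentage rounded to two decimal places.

(1 + π) = (1 + i)/(1 + r) = 1.07100 / 1.02000 = 1.050000
Break-even inflation = 1.050000 − 1 → 5.00%.

5.00%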